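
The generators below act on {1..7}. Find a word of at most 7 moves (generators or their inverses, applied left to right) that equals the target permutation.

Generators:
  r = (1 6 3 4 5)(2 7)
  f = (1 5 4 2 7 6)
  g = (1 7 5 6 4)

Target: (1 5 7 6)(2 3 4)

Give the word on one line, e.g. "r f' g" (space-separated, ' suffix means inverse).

f' f' f' f' r

  after f': (1 6 7 2 4 5)
  after f': (1 7 4)(2 5 6)
  after f': (1 2)(4 6)(5 7)
  after f': (1 4 7)(2 6 5)
  after r: (1 5 7 6)(2 3 4)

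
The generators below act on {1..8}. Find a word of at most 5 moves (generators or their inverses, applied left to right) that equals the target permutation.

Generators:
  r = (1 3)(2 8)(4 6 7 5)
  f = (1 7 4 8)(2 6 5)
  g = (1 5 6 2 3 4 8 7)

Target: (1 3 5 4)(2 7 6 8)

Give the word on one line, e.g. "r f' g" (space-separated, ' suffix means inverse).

  after g: (1 5 6 2 3 4 8 7)
  after f': (1 6 5 2 3 7 8)
  after r': (1 4 5 8 3 6 7 2)
  after g': (1 3 5 4)(2 7 6 8)

g f' r' g'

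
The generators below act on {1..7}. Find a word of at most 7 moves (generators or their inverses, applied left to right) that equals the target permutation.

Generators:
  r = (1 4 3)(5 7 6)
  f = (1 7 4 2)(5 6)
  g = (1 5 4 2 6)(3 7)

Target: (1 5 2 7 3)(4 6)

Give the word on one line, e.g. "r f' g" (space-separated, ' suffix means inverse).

g' f' r r r

  after g': (1 6 2 4 5)(3 7)
  after f': (1 5 2 7 3)(4 6)
  after r: (1 7)(2 6 3 4 5)
  after r: (1 6)(2 5)(4 7)
  after r: (1 5 2 7 3)(4 6)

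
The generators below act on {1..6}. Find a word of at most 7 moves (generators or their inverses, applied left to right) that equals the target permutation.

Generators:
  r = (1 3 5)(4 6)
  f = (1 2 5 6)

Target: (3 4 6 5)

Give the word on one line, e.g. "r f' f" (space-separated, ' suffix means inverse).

  after f': (1 6 5 2)
  after r: (1 4 6)(2 3 5)
  after r: (1 6 3)(2 5)
  after f': (1 5)(3 6)
  after r: (3 4 6 5)

f' r r f' r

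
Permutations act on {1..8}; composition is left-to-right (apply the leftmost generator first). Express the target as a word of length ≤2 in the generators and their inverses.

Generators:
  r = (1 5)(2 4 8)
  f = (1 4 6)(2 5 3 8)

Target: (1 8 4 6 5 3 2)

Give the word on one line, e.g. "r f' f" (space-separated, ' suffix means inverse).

f r

  after f: (1 4 6)(2 5 3 8)
  after r: (1 8 4 6 5 3 2)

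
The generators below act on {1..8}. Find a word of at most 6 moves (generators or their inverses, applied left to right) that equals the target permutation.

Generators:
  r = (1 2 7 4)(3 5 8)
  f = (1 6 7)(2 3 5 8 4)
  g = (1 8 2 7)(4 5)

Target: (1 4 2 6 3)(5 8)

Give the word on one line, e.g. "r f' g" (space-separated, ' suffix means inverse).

r f' r' g r'

  after r: (1 2 7 4)(3 5 8)
  after f': (1 4 7 8 2 6)
  after r': (1 7 5 3 8)(2 6 4)
  after g: (2 6 5 3)(4 7)
  after r': (1 4 2 6 3)(5 8)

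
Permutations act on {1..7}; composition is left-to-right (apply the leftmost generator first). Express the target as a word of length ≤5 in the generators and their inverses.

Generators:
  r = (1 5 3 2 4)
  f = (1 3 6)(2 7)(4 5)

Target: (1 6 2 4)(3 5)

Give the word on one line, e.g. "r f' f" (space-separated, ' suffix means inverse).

f f r

  after f: (1 3 6)(2 7)(4 5)
  after f: (1 6 3)
  after r: (1 6 2 4)(3 5)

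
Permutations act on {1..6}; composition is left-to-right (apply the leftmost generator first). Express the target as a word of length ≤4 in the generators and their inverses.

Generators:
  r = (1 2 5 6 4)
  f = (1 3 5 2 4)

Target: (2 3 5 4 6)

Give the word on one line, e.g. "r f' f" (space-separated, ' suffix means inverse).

  after r': (1 4 6 5 2)
  after f: (2 3 5 4 6)

r' f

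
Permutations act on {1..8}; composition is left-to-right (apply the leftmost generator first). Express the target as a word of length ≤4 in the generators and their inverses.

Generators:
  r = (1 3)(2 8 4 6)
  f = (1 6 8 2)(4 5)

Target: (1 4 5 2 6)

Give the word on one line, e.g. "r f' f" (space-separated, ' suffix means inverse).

f' r' r'

  after f': (1 2 8 6)(4 5)
  after r': (1 6 3)(4 5 8)
  after r': (1 4 5 2 6)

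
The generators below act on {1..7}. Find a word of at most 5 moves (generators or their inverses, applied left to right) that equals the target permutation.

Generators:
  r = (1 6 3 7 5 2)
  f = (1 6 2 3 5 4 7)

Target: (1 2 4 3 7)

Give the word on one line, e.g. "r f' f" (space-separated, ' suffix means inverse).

r f' r f

  after r: (1 6 3 7 5 2)
  after f': (2 7 3 4 5 6)
  after r: (1 6)(2 5 3 4)
  after f: (1 2 4 3 7)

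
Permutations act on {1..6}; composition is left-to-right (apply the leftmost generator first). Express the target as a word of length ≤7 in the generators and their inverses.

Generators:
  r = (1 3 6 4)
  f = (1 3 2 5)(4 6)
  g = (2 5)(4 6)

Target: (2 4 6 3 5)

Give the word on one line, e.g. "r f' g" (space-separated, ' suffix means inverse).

  after r': (1 4 6 3)
  after f': (1 6)(2 3 5)
  after g: (1 4 6)(2 3)
  after r: (2 6 3)
  after g': (2 4 6 3 5)

r' f' g r g'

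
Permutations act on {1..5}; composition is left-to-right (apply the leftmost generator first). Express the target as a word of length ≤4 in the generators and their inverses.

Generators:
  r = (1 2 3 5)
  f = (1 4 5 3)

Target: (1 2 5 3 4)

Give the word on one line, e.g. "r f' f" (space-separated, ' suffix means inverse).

  after f: (1 4 5 3)
  after f: (1 5)(3 4)
  after r': (1 3 4 2)
  after r': (1 2 5 3 4)

f f r' r'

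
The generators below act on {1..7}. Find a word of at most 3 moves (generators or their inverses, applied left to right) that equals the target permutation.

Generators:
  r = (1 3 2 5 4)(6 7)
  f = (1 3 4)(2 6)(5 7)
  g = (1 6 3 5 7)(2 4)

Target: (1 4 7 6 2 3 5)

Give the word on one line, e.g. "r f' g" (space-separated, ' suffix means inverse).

g' f r

  after g': (1 7 5 3 6)(2 4)
  after f: (1 5 4 6 3 2)
  after r: (1 4 7 6 2 3 5)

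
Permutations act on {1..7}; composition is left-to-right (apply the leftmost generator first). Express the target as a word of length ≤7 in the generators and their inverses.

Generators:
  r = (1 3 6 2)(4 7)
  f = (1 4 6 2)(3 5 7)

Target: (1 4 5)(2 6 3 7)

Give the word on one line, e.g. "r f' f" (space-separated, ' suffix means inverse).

r' r' r' f' r'

  after r': (1 2 6 3)(4 7)
  after r': (1 6)(2 3)
  after r': (1 3 6 2)(4 7)
  after f': (1 7)(3 4 5)
  after r': (1 4 5)(2 6 3 7)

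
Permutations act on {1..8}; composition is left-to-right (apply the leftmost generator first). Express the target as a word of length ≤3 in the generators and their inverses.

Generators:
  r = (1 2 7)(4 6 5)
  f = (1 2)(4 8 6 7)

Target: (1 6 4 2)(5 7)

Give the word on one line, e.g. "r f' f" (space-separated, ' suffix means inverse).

  after f': (1 2)(4 7 6 8)
  after r: (1 7 5 4)(6 8)
  after f': (1 6 4 2)(5 7)

f' r f'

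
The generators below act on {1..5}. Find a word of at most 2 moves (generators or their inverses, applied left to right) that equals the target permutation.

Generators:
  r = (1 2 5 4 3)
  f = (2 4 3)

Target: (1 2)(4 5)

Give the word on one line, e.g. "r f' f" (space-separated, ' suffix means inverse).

f' r

  after f': (2 3 4)
  after r: (1 2)(4 5)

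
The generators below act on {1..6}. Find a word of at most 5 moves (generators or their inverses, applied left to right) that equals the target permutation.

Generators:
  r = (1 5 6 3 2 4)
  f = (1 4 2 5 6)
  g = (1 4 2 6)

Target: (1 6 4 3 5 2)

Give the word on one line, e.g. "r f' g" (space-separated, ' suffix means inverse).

  after r': (1 4 2 3 6 5)
  after r': (1 2 6)(3 5 4)
  after g: (1 6 4 3 5 2)

r' r' g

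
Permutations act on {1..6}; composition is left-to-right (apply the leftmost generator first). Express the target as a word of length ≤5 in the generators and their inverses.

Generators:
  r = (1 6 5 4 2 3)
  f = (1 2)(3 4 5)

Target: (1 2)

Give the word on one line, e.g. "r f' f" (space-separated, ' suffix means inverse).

  after f: (1 2)(3 4 5)
  after f: (3 5 4)
  after f: (1 2)

f f f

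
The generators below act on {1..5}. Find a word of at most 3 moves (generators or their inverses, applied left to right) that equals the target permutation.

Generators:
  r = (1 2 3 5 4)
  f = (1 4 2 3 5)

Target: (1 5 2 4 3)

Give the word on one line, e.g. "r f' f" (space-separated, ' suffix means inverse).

r r r

  after r: (1 2 3 5 4)
  after r: (1 3 4 2 5)
  after r: (1 5 2 4 3)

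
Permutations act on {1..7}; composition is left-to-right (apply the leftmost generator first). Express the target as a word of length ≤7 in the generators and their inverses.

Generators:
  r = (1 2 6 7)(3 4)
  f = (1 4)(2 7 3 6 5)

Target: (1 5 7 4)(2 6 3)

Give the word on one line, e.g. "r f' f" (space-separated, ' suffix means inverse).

  after f: (1 4)(2 7 3 6 5)
  after f: (2 3 5 7 6)
  after r': (1 7 2 4 3 5 6)
  after r': (1 6 7)(2 3 5)
  after f: (1 5 7 4)(2 6 3)

f f r' r' f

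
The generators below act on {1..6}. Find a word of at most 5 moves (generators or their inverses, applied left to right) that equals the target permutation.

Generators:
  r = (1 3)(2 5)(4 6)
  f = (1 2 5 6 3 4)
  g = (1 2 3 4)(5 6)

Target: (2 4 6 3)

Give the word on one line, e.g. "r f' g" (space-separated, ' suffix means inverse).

  after g': (1 4 3 2)(5 6)
  after r': (1 6 2 3 5 4)
  after g': (1 5 3 6)
  after f': (1 2)(3 5 6 4)
  after f': (2 4 6 3)

g' r' g' f' f'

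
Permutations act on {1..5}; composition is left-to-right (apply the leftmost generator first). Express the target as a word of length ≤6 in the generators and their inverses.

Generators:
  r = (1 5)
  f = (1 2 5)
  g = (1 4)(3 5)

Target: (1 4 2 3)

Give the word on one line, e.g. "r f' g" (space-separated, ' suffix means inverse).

f' r' g f

  after f': (1 5 2)
  after r': (2 5)
  after g: (1 4)(2 3 5)
  after f: (1 4 2 3)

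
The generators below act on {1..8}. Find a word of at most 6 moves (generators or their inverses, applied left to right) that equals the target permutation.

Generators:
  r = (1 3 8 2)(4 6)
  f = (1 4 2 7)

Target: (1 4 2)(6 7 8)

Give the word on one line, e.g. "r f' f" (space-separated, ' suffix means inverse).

r f' r' f

  after r: (1 3 8 2)(4 6)
  after f': (1 3 8 4 6)(2 7)
  after r': (2 7 8 6)
  after f: (1 4 2)(6 7 8)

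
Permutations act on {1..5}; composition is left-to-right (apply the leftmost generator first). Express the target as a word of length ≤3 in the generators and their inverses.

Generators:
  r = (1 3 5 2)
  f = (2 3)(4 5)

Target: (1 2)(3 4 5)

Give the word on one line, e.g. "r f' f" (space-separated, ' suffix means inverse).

  after r: (1 3 5 2)
  after f': (1 2)(3 4 5)

r f'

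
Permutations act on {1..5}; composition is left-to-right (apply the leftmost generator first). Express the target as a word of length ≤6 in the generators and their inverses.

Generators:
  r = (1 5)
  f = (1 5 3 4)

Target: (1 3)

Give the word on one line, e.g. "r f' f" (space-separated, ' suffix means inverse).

  after r: (1 5)
  after f': (3 5 4)
  after f': (1 4 5 3)
  after r: (1 4)(3 5)
  after f': (1 3)

r f' f' r f'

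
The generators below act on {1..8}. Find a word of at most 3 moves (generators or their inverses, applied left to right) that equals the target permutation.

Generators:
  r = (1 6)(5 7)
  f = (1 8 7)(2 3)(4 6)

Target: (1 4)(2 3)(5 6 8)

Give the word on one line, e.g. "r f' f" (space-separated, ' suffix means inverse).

r' f r

  after r': (1 6)(5 7)
  after f: (1 4 6 8 7 5)(2 3)
  after r: (1 4)(2 3)(5 6 8)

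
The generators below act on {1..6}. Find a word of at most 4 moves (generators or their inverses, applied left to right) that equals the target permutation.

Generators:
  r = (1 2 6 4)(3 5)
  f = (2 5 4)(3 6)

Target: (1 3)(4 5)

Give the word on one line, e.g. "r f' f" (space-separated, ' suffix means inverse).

  after f: (2 5 4)(3 6)
  after r': (1 4)(2 3)(5 6)
  after r': (1 6 3)(2 5)
  after f': (1 3)(4 5)

f r' r' f'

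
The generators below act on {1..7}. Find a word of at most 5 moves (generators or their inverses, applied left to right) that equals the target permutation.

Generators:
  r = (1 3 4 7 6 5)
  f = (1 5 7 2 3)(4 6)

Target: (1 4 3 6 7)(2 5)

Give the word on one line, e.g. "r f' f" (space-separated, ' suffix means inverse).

f f r'

  after f: (1 5 7 2 3)(4 6)
  after f: (1 7 3 5 2)
  after r': (1 4 3 6 7)(2 5)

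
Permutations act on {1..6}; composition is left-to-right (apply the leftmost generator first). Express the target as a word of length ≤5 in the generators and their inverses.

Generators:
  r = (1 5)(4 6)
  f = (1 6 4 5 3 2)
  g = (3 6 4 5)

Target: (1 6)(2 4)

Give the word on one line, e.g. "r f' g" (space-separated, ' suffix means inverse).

f r f'

  after f: (1 6 4 5 3 2)
  after r: (1 4)(2 5 3)
  after f': (1 6)(2 4)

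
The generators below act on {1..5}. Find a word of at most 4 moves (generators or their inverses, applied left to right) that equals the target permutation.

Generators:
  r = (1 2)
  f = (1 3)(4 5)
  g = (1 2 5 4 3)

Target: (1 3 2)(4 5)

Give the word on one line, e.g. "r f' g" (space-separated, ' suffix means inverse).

  after f: (1 3)(4 5)
  after r': (1 3 2)(4 5)

f r'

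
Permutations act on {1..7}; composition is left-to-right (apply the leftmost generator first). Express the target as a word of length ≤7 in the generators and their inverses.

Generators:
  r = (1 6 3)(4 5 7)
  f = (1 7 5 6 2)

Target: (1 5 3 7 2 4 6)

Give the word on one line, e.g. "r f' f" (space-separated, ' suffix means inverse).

  after f: (1 7 5 6 2)
  after f: (1 5 2 7 6)
  after r': (1 4 7)(2 5)(3 6)
  after f': (1 4)(2 7)(3 5 6)
  after r: (1 5 3 7 2 4 6)

f f r' f' r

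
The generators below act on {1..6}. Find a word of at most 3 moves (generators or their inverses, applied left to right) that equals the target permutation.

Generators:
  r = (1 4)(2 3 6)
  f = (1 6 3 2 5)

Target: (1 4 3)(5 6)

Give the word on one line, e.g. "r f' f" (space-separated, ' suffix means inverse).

r' f f

  after r': (1 4)(2 6 3)
  after f: (1 4 6 2 3 5)
  after f: (1 4 3)(5 6)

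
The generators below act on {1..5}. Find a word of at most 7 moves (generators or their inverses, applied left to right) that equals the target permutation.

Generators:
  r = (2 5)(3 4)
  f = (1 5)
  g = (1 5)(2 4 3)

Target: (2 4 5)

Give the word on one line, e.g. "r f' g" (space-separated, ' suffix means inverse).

  after g': (1 5)(2 3 4)
  after g': (2 4 3)
  after f': (1 5)(2 4 3)
  after g: (2 3 4)
  after r': (2 4 5)

g' g' f' g r'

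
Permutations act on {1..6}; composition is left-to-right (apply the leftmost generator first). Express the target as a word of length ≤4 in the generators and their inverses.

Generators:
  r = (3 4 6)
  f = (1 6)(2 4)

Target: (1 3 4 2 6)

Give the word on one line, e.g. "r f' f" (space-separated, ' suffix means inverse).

f' r

  after f': (1 6)(2 4)
  after r: (1 3 4 2 6)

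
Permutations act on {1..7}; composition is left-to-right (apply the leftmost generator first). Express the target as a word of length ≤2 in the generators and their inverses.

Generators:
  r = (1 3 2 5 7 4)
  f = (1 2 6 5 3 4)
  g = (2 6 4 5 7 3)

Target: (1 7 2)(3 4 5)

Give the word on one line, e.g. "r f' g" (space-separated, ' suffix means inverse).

r' r'

  after r': (1 4 7 5 2 3)
  after r': (1 7 2)(3 4 5)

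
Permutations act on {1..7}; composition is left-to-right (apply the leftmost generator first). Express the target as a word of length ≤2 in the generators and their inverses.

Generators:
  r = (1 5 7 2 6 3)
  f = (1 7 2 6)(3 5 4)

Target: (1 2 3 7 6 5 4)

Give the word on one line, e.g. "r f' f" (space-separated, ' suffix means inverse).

  after f: (1 7 2 6)(3 5 4)
  after r: (1 2 3 7 6 5 4)

f r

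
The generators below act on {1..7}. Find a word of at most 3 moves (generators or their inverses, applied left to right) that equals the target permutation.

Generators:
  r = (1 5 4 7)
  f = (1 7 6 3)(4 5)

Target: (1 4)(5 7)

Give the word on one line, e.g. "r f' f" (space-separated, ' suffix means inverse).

r r

  after r: (1 5 4 7)
  after r: (1 4)(5 7)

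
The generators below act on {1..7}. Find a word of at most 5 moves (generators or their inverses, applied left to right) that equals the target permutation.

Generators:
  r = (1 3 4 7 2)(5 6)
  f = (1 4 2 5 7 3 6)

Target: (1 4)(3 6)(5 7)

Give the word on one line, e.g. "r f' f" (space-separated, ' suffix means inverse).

  after f': (1 6 3 7 5 2 4)
  after f': (1 3 5 4 6 7 2)
  after f': (1 7 4 3 2 6 5)
  after r: (1 2 5 3)
  after f': (1 4)(3 6)(5 7)

f' f' f' r f'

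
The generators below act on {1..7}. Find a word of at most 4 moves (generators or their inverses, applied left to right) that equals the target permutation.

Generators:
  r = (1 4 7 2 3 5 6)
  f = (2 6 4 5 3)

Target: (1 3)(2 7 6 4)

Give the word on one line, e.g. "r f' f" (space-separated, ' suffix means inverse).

  after r: (1 4 7 2 3 5 6)
  after f': (1 6)(2 5)(3 4 7)
  after f': (1 2 4 7 5 3 6)
  after r: (1 3)(2 7 6 4)

r f' f' r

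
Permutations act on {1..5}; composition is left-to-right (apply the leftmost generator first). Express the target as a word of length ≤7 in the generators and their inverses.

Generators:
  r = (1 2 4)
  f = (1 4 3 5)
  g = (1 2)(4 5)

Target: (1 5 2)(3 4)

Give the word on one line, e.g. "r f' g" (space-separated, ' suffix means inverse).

f g' r' r' r'

  after f: (1 4 3 5)
  after g': (1 5 2)(3 4)
  after r': (1 5)(2 4 3)
  after r': (1 5 4 3)
  after r': (1 5 2)(3 4)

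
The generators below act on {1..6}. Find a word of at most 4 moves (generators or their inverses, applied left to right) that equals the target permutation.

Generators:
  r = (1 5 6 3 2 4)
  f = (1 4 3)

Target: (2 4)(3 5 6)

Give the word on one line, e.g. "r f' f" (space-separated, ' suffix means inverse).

  after f: (1 4 3)
  after r: (2 4)(3 5 6)

f r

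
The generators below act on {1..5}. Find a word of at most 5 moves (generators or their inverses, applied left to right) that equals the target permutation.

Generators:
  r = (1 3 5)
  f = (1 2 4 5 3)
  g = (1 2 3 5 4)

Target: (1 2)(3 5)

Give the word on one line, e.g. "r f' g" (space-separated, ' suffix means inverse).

  after r: (1 3 5)
  after f': (1 5 3 4 2)
  after g: (1 4 3)
  after r: (1 4 5)
  after f': (1 2)(3 5)

r f' g r f'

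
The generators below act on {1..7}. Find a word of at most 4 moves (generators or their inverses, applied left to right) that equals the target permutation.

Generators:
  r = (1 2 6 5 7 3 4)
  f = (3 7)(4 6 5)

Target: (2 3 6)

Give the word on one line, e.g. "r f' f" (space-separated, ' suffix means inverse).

r f f r'

  after r: (1 2 6 5 7 3 4)
  after f: (1 2 5 3 6 4)
  after f: (1 2 4)(3 5 7)
  after r': (2 3 6)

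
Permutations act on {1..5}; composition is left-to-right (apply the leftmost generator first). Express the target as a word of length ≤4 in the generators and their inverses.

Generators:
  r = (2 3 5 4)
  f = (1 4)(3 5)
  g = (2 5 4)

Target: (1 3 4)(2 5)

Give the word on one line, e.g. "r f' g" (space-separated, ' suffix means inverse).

  after f: (1 4)(3 5)
  after g': (1 5 3 2 4)
  after r': (1 3 4)(2 5)

f g' r'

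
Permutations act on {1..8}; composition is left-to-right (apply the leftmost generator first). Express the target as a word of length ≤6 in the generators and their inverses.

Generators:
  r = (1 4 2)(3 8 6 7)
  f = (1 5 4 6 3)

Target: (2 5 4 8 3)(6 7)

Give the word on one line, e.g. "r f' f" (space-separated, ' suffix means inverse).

  after r: (1 4 2)(3 8 6 7)
  after r: (1 2 4)(3 6)(7 8)
  after f': (1 2 5)(3 4)(7 8)
  after r: (2 5 4 8 3)(6 7)

r r f' r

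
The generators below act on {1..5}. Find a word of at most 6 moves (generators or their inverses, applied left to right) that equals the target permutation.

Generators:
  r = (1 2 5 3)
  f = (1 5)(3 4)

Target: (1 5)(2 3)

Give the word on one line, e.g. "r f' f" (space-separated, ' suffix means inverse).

r' f' f' r'

  after r': (1 3 5 2)
  after f': (1 4 3)(2 5)
  after f': (1 3 5 2)
  after r': (1 5)(2 3)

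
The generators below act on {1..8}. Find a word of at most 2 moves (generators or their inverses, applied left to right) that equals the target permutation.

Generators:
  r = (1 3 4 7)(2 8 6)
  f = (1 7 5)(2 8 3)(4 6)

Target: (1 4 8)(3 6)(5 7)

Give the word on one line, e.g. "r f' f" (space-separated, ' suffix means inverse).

  after f: (1 7 5)(2 8 3)(4 6)
  after r': (1 4 8)(3 6)(5 7)

f r'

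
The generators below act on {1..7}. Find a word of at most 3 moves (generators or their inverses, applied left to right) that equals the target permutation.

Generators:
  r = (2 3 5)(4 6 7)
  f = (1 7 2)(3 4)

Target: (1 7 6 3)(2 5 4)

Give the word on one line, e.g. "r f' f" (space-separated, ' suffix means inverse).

  after r': (2 5 3)(4 7 6)
  after f: (1 7 6 3)(2 5 4)

r' f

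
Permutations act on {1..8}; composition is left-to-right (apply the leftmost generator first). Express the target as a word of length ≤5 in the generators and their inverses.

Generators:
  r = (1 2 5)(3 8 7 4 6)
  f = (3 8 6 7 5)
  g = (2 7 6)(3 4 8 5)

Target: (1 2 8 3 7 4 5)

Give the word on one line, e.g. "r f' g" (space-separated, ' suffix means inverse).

  after r: (1 2 5)(3 8 7 4 6)
  after f: (1 2 3 6 8 5)(4 7)
  after f: (1 2 8 3 7 4 5)

r f f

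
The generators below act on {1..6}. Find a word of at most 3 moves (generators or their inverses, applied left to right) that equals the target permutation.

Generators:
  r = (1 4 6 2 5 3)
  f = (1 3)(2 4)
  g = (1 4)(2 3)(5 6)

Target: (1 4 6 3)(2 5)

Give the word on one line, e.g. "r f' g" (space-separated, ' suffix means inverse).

f r g'

  after f: (1 3)(2 4)
  after r: (2 6)(3 4 5)
  after g': (1 4 6 3)(2 5)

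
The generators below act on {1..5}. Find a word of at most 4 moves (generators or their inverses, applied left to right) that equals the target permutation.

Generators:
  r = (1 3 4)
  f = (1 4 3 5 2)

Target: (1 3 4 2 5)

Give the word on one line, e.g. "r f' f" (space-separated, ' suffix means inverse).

  after r': (1 4 3)
  after f: (1 3 4 5 2)
  after r: (1 4 5 2 3)
  after f: (1 3 4 2 5)

r' f r f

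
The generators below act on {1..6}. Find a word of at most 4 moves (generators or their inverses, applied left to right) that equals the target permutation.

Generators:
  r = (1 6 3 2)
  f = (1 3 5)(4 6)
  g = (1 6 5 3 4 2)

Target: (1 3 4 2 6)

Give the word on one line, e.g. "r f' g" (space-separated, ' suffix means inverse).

g' g' f' r

  after g': (1 2 4 3 5 6)
  after g': (1 4 5)(2 3 6)
  after f': (1 6 2)(3 4)
  after r: (1 3 4 2 6)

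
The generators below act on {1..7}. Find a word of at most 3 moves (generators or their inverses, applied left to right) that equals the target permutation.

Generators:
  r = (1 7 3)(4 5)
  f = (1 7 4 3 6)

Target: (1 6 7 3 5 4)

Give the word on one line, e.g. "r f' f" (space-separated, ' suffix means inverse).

f' r'

  after f': (1 6 3 4 7)
  after r': (1 6 7 3 5 4)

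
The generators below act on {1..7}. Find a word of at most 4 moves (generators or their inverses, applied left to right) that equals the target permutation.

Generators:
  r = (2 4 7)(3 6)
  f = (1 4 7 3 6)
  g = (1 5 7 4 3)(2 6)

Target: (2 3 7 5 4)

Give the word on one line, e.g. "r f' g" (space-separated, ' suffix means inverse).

  after g: (1 5 7 4 3)(2 6)
  after f: (1 5 3 4 6 2)
  after g': (2 3 7 5 4)

g f g'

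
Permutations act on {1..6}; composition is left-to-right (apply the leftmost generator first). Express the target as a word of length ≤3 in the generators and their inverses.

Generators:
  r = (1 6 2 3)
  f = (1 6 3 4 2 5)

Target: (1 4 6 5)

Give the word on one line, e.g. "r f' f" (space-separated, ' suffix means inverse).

f r f'

  after f: (1 6 3 4 2 5)
  after r: (1 2 5 6)(3 4)
  after f': (1 4 6 5)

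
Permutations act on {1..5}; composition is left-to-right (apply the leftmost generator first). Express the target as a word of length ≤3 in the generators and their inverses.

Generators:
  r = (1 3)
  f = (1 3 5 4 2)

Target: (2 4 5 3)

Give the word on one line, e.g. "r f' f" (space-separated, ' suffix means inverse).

r' f'

  after r': (1 3)
  after f': (2 4 5 3)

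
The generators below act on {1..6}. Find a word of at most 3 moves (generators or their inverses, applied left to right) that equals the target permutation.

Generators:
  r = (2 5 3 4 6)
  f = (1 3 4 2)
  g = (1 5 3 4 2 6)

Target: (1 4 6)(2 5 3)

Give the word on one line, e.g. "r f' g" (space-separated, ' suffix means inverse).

f g

  after f: (1 3 4 2)
  after g: (1 4 6)(2 5 3)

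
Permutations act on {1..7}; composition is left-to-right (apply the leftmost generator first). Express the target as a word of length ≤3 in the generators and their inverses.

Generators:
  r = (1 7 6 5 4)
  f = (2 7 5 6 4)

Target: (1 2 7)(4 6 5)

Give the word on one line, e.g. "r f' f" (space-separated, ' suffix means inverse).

r' f

  after r': (1 4 5 6 7)
  after f: (1 2 7)(4 6 5)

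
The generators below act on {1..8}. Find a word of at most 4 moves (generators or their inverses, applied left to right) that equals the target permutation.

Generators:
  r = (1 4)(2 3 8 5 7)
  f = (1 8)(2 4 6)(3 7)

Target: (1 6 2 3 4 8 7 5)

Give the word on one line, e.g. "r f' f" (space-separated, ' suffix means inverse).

  after r': (1 4)(2 7 5 8 3)
  after f: (1 6 2 3 4 8 7 5)

r' f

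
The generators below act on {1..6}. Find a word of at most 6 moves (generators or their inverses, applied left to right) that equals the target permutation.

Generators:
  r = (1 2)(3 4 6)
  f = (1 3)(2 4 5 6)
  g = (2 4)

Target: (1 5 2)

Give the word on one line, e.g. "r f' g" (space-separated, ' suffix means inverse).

  after f: (1 3)(2 4 5 6)
  after r: (1 4 5 3 2 6)
  after r: (1 6 2 3)(4 5)
  after f': (1 5 2)

f r r f'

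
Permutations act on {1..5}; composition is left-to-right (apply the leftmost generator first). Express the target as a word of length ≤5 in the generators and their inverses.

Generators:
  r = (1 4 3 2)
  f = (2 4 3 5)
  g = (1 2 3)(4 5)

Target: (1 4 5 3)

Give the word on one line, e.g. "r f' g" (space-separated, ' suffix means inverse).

r f r'

  after r: (1 4 3 2)
  after f: (1 3 4 5 2)
  after r': (1 4 5 3)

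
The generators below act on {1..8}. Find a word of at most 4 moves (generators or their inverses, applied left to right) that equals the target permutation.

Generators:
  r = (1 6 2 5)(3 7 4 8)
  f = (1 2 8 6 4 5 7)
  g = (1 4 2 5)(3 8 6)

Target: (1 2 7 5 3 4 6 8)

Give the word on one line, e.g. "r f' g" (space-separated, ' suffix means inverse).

f' g' f' r'

  after f': (1 7 5 4 6 8 2)
  after g': (1 7 2 5)(3 6)(4 8)
  after f': (1 5 7)(2 4)(3 8 6)
  after r': (1 2 7 5 3 4 6 8)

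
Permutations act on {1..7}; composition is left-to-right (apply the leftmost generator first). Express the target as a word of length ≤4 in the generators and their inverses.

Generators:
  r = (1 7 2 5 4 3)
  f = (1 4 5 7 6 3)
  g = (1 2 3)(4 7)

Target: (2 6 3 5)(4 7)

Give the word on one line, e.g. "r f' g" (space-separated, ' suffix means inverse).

r' f

  after r': (1 3 4 5 2 7)
  after f: (2 6 3 5)(4 7)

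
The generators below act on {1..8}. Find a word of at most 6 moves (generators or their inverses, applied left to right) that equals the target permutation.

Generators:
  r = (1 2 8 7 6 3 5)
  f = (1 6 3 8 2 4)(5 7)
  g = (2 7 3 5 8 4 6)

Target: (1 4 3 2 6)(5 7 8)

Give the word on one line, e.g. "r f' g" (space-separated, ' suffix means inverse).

  after g: (2 7 3 5 8 4 6)
  after f': (1 4)(2 5 3 7 6 8)
  after r': (1 4 5 6 2 3 8)
  after r': (1 4 3 2 6)(5 7 8)

g f' r' r'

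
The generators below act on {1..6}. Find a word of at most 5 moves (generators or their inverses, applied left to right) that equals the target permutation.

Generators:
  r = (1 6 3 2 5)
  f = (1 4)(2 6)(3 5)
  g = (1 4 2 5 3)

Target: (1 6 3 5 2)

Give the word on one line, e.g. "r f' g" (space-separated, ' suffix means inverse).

r' f' r f' g'

  after r': (1 5 2 3 6)
  after f': (1 3 2 5 6 4)
  after r: (1 2)(3 5)(4 6)
  after f': (1 6)(2 4)
  after g': (1 6 3 5 2)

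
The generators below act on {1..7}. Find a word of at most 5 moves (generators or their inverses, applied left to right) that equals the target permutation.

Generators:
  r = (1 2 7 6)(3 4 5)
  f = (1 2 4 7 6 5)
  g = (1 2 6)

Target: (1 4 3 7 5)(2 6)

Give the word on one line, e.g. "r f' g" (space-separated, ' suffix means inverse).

  after r': (1 6 7 2)(3 5 4)
  after f': (1 7)(2 5)(3 6 4)
  after f': (1 4 3 7 5)(2 6)

r' f' f'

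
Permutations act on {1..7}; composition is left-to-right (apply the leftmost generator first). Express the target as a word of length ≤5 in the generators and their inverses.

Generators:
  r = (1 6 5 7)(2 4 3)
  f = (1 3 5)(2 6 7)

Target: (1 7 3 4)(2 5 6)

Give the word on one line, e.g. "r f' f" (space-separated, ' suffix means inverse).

r f' r' f' r'

  after r: (1 6 5 7)(2 4 3)
  after f': (1 2 4)(3 7 5 6)
  after r': (1 3 5)(4 7 6)
  after f': (2 7)(4 6)
  after r': (1 7 3 4)(2 5 6)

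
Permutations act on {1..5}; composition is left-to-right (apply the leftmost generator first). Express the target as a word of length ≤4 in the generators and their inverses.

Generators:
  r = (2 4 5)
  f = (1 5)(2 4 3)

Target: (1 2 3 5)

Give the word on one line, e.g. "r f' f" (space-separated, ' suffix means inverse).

f' r

  after f': (1 5)(2 3 4)
  after r: (1 2 3 5)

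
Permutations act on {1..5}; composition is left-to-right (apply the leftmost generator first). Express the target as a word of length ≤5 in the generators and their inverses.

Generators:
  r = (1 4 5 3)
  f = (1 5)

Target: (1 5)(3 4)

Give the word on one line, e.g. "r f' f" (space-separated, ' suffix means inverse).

r' f' f' r'

  after r': (1 3 5 4)
  after f': (1 3)(4 5)
  after f': (1 3 5 4)
  after r': (1 5)(3 4)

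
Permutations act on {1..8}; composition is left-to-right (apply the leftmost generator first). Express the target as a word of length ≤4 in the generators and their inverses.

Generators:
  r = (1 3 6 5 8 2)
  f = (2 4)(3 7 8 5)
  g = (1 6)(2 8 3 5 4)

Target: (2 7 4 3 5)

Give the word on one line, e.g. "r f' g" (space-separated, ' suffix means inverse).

  after g: (1 6)(2 8 3 5 4)
  after f: (1 6)(2 5)(7 8)
  after g': (2 3 8 7)(4 5)
  after f: (2 7 4 3 5)

g f g' f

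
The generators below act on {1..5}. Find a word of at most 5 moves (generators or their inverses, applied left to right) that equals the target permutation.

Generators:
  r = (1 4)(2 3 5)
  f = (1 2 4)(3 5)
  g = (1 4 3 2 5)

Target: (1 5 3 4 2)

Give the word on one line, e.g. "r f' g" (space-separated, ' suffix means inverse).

  after f': (1 4 2)(3 5)
  after g: (1 3)(2 4 5)
  after r: (1 5 3 4 2)

f' g r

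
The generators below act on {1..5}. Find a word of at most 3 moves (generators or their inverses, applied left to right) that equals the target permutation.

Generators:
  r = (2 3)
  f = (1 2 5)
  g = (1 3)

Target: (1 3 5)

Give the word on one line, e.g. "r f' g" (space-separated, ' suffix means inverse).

  after r: (2 3)
  after f: (1 2 3 5)
  after r': (1 3 5)

r f r'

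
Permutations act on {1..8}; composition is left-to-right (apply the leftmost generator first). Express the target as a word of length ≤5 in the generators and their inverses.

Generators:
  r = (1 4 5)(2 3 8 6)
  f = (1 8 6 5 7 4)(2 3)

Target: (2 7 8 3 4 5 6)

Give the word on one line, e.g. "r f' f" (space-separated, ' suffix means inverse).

r f' r' f f

  after r: (1 4 5)(2 3 8 6)
  after f': (1 7 5 4 6 3)
  after r': (1 7 4 8 3 5)(2 6)
  after f: (1 4 6 3 7)(2 5 8)
  after f: (2 7 8 3 4 5 6)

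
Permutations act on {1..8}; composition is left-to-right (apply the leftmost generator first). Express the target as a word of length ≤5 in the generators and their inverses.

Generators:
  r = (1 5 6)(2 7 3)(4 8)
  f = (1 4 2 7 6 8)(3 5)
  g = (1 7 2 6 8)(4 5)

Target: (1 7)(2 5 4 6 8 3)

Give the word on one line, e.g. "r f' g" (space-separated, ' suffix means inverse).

  after r: (1 5 6)(2 7 3)(4 8)
  after f: (1 3 7 5 8 2 6 4)
  after r': (1 7)(2 5 4 6 8 3)

r f r'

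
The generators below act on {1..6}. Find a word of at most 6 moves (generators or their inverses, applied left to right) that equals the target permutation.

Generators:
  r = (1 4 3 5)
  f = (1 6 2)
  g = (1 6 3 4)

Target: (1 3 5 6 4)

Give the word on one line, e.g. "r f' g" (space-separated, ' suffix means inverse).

g' r g r

  after g': (1 4 3 6)
  after r: (1 3 6 4 5)
  after g: (1 4 5 6)
  after r: (1 3 5 6 4)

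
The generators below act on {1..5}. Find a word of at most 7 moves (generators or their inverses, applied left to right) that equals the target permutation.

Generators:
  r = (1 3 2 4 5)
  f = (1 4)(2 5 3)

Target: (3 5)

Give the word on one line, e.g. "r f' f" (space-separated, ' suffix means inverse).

r f' r f' f'

  after r: (1 3 2 4 5)
  after f': (1 5 4 2)
  after r: (2 3)
  after f': (1 4)(2 5)
  after f': (3 5)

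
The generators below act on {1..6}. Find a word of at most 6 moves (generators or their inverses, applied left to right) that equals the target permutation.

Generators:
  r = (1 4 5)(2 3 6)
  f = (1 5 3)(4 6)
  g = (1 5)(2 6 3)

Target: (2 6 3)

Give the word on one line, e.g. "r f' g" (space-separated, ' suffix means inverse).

r' g r' g

  after r': (1 5 4)(2 6 3)
  after g: (2 3 6)(4 5)
  after r': (1 5)
  after g: (2 6 3)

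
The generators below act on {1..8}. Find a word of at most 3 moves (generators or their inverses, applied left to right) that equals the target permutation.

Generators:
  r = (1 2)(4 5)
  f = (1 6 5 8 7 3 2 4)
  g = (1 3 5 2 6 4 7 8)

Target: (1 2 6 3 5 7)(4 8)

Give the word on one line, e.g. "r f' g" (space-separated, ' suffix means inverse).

  after f: (1 6 5 8 7 3 2 4)
  after g': (1 2 6 3 5 7)(4 8)

f g'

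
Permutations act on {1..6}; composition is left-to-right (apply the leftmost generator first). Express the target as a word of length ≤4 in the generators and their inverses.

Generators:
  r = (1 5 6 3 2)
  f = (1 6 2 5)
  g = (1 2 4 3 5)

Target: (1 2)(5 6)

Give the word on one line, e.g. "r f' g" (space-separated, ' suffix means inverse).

  after f: (1 6 2 5)
  after f: (1 2)(5 6)

f f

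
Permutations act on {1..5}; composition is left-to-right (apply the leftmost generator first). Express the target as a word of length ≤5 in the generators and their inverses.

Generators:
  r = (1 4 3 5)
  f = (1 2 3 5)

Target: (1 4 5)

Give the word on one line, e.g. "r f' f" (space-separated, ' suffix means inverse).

  after f': (1 5 3 2)
  after f': (1 3)(2 5)
  after r': (1 4)(2 3 5)
  after f': (1 4 5)

f' f' r' f'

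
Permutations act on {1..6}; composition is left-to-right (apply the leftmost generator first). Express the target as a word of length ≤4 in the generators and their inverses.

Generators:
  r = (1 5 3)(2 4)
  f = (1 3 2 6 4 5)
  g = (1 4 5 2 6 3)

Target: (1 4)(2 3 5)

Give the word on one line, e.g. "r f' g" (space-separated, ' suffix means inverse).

r' g' f

  after r': (1 3 5)(2 4)
  after g': (1 6 2)(3 4 5)
  after f: (1 4)(2 3 5)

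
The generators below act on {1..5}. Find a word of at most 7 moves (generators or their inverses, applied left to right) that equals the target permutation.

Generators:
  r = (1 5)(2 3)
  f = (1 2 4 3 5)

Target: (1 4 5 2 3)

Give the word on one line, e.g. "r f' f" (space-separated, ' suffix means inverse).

f' f' r' f r

  after f': (1 5 3 4 2)
  after f': (1 3 2 5 4)
  after r': (1 2)(4 5)
  after f: (1 4)(3 5)
  after r: (1 4 5 2 3)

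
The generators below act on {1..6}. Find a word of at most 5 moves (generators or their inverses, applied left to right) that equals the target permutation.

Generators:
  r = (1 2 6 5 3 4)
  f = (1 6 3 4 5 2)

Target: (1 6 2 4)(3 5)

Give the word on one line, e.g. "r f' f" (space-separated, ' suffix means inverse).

  after r': (1 4 3 5 6 2)
  after f': (1 3 4 6 5)
  after r': (1 5 4 2)
  after r': (1 6 2 4)(3 5)

r' f' r' r'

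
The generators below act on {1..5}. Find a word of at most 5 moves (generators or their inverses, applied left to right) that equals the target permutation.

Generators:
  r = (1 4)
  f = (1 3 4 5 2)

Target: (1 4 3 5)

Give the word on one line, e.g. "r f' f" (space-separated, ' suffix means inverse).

  after f': (1 2 5 4 3)
  after f': (1 5 3 2 4)
  after r': (1 5 3 2)
  after f': (1 4 3 5)

f' f' r' f'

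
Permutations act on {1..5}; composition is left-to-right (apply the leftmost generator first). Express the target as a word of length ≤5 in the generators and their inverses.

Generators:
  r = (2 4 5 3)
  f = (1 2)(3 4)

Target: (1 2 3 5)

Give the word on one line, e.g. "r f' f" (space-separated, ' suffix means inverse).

r' f' r f' r

  after r': (2 3 5 4)
  after f': (1 2 4)(3 5)
  after r: (1 4)(2 5)
  after f': (1 3 4 2 5)
  after r: (1 2 3 5)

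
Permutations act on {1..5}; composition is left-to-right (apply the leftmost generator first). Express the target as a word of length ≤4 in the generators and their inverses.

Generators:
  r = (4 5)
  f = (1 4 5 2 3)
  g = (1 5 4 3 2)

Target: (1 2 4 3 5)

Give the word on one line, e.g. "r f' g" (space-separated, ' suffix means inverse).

f' f'

  after f': (1 3 2 5 4)
  after f': (1 2 4 3 5)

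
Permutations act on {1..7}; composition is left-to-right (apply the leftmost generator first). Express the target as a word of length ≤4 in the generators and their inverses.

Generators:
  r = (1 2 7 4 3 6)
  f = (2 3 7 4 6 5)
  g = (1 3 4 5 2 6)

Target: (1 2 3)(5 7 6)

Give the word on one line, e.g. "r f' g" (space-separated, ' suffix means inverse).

r' g' g' f

  after r': (1 6 3 4 7 2)
  after g': (1 2 6)(4 7 5)
  after g': (1 5 3)(4 7)
  after f: (1 2 3)(5 7 6)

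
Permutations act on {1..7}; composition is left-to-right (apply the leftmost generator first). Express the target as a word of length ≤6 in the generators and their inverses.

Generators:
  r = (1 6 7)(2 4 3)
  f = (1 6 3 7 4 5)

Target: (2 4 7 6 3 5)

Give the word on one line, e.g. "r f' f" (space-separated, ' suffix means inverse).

  after f': (1 5 4 7 3 6)
  after f': (1 4 3)(5 7 6)
  after f': (1 7)(3 5)(4 6)
  after r: (2 4 7 6 3 5)

f' f' f' r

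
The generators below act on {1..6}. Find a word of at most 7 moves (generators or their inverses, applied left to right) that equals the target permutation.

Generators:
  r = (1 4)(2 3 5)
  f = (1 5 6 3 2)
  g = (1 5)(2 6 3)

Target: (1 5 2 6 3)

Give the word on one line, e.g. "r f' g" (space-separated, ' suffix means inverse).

f r' r' f f

  after f: (1 5 6 3 2)
  after r': (1 3 5 6 2 4)
  after r': (1 2)(5 6)
  after f: (2 5 3)
  after f: (1 5 2 6 3)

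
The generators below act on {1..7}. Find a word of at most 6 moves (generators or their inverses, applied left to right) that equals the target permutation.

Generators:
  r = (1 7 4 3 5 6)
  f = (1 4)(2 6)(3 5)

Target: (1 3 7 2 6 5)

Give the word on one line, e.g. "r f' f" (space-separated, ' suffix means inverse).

r' r' f f f

  after r': (1 6 5 3 4 7)
  after r': (1 5 4)(3 7 6)
  after f: (1 3 7 2 6 5)
  after f: (1 5 4)(3 7 6)
  after f: (1 3 7 2 6 5)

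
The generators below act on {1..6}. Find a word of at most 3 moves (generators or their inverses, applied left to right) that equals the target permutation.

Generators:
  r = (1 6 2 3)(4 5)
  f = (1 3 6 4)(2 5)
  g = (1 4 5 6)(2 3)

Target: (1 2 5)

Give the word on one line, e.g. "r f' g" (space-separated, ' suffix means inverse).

  after r': (1 3 2 6)(4 5)
  after g': (1 2 5)

r' g'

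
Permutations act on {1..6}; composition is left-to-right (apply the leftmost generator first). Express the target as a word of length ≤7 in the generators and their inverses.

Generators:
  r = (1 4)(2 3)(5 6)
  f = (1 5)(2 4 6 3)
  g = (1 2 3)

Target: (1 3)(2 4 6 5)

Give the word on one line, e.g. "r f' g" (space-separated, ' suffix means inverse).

f r f' f' r

  after f: (1 5)(2 4 6 3)
  after r: (1 6 2)(4 5)
  after f': (1 4)(2 5)(3 6)
  after f': (1 2)(3 4 5)
  after r: (1 3)(2 4 6 5)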